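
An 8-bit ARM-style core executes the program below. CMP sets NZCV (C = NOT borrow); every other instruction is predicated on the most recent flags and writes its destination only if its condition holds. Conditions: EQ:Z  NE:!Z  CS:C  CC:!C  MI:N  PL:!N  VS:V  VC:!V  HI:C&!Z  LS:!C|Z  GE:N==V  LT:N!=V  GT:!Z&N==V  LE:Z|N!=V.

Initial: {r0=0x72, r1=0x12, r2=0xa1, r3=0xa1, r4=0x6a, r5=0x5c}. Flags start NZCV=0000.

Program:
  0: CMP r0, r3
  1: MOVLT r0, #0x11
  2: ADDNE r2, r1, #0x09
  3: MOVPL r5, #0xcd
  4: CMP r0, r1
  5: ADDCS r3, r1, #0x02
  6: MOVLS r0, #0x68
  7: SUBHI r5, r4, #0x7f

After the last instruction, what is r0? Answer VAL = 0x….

VAL = 0x72

[0] flags=1001 → (cmp)
[1] flags=1001 LT?F → skip
[2] flags=1001 NE?T → r2=0x1b
[3] flags=1001 PL?F → skip
[4] flags=0010 → (cmp)
[5] flags=0010 CS?T → r3=0x14
[6] flags=0010 LS?F → skip
[7] flags=0010 HI?T → r5=0xeb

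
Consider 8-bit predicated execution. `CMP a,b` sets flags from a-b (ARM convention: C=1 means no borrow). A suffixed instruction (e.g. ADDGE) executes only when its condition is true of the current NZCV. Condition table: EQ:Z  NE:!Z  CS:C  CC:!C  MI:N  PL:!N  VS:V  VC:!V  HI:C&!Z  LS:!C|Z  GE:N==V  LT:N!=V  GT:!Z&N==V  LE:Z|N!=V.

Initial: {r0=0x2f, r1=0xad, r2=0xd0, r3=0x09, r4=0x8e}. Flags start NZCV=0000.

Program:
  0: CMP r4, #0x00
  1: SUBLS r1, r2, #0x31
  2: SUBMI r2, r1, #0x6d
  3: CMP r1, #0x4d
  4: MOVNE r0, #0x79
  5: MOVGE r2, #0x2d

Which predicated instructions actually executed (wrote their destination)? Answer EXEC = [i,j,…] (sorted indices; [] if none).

0: ✓ CMP  NZCV=1010
1: · SUBLS
2: ✓ SUBMI  r2←0x40
3: ✓ CMP  NZCV=0011
4: ✓ MOVNE  r0←0x79
5: · MOVGE

EXEC = [2,4]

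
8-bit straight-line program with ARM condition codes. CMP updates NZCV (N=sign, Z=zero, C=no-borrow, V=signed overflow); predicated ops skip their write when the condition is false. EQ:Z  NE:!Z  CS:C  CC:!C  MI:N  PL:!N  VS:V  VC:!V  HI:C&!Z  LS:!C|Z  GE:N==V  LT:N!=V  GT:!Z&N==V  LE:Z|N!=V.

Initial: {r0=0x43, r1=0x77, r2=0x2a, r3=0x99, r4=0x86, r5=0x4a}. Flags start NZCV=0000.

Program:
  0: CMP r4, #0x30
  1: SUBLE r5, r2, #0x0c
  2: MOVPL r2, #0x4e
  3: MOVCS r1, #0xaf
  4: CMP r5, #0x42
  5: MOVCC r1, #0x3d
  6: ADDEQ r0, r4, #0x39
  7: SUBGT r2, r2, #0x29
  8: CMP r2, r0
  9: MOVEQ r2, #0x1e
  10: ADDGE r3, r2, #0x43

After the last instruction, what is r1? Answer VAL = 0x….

0: ✓ CMP  NZCV=0011
1: ✓ SUBLE  r5←0x1e
2: ✓ MOVPL  r2←0x4e
3: ✓ MOVCS  r1←0xaf
4: ✓ CMP  NZCV=1000
5: ✓ MOVCC  r1←0x3d
6: · ADDEQ
7: · SUBGT
8: ✓ CMP  NZCV=0010
9: · MOVEQ
10: ✓ ADDGE  r3←0x91

VAL = 0x3d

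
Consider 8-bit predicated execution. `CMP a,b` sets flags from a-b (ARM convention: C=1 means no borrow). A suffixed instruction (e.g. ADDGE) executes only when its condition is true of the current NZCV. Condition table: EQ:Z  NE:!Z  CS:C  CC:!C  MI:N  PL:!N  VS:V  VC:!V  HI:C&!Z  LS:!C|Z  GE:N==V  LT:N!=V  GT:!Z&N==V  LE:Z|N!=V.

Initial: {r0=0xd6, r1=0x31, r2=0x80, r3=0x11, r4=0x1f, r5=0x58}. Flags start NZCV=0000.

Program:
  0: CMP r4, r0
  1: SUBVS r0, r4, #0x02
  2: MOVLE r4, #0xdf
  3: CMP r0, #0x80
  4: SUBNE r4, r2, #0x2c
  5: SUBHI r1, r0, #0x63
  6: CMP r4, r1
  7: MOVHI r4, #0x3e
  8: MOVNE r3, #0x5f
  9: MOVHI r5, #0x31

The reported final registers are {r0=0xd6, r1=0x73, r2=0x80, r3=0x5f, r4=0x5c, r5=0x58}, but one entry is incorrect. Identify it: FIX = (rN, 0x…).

FIX = (r4, 0x54)

0: ✓ CMP  NZCV=0000
1: · SUBVS
2: · MOVLE
3: ✓ CMP  NZCV=0010
4: ✓ SUBNE  r4←0x54
5: ✓ SUBHI  r1←0x73
6: ✓ CMP  NZCV=1000
7: · MOVHI
8: ✓ MOVNE  r3←0x5f
9: · MOVHI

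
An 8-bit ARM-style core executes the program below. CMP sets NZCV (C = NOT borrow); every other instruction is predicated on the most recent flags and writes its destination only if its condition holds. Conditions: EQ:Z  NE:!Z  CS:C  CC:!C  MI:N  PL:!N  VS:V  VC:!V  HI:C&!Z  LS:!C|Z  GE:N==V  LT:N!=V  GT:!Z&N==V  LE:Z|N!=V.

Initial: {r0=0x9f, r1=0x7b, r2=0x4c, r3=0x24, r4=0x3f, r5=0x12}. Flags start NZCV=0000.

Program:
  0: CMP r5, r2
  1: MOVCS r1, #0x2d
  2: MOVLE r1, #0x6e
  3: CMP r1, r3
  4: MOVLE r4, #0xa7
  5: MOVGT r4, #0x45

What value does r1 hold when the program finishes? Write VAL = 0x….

0: ✓ CMP  NZCV=1000
1: · MOVCS
2: ✓ MOVLE  r1←0x6e
3: ✓ CMP  NZCV=0010
4: · MOVLE
5: ✓ MOVGT  r4←0x45

VAL = 0x6e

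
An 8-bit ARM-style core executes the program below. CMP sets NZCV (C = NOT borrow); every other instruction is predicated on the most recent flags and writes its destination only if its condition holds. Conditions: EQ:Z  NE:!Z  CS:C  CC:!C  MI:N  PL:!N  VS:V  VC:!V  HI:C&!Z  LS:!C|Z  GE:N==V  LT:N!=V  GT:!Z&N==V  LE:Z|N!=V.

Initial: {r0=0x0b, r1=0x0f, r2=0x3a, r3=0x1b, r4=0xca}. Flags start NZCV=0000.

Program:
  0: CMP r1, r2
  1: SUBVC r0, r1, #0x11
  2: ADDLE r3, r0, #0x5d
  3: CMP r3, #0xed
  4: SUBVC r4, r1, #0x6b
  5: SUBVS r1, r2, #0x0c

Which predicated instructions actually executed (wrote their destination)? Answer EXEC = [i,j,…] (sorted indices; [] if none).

EXEC = [1,2,4]

0: ✓ CMP  NZCV=1000
1: ✓ SUBVC  r0←0xfe
2: ✓ ADDLE  r3←0x5b
3: ✓ CMP  NZCV=0000
4: ✓ SUBVC  r4←0xa4
5: · SUBVS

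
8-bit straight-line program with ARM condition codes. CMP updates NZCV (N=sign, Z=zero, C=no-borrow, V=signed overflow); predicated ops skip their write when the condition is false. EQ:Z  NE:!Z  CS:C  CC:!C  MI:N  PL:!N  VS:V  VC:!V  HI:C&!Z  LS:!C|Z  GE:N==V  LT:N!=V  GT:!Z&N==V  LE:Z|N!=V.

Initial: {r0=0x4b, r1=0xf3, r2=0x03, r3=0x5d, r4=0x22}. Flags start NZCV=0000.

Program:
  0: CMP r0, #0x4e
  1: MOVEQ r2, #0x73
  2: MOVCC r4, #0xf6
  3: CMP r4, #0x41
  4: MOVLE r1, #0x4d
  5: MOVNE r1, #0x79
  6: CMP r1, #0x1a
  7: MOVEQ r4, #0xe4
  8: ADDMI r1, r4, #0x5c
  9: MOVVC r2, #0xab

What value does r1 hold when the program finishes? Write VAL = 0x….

VAL = 0x79

[0] flags=1000 → (cmp)
[1] flags=1000 EQ?F → skip
[2] flags=1000 CC?T → r4=0xf6
[3] flags=1010 → (cmp)
[4] flags=1010 LE?T → r1=0x4d
[5] flags=1010 NE?T → r1=0x79
[6] flags=0010 → (cmp)
[7] flags=0010 EQ?F → skip
[8] flags=0010 MI?F → skip
[9] flags=0010 VC?T → r2=0xab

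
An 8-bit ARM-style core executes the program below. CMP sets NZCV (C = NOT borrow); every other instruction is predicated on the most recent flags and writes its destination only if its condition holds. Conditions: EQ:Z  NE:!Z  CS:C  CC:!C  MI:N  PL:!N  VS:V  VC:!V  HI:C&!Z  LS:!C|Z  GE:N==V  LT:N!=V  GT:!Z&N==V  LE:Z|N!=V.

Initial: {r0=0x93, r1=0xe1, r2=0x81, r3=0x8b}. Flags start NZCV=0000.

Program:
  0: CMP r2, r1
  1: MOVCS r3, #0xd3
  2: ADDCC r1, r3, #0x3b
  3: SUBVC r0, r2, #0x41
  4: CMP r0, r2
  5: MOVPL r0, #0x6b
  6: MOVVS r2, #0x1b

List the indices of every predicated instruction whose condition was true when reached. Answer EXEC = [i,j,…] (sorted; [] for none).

0: ✓ CMP  NZCV=1000
1: · MOVCS
2: ✓ ADDCC  r1←0xc6
3: ✓ SUBVC  r0←0x40
4: ✓ CMP  NZCV=1001
5: · MOVPL
6: ✓ MOVVS  r2←0x1b

EXEC = [2,3,6]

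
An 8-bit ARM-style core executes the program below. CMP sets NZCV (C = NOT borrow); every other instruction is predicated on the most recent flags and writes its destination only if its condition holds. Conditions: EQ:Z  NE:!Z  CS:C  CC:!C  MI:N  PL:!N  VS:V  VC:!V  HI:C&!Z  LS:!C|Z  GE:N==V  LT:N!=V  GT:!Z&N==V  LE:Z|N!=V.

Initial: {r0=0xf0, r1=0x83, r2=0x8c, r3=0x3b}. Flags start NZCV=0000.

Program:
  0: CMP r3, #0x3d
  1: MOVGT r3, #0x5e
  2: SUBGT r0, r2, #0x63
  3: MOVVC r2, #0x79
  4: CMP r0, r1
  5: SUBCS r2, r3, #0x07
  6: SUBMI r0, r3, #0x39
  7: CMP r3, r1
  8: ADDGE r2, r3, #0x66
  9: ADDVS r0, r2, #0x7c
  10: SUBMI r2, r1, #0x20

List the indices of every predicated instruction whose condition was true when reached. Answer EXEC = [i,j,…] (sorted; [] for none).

[0] flags=1000 → (cmp)
[1] flags=1000 GT?F → skip
[2] flags=1000 GT?F → skip
[3] flags=1000 VC?T → r2=0x79
[4] flags=0010 → (cmp)
[5] flags=0010 CS?T → r2=0x34
[6] flags=0010 MI?F → skip
[7] flags=1001 → (cmp)
[8] flags=1001 GE?T → r2=0xa1
[9] flags=1001 VS?T → r0=0x1d
[10] flags=1001 MI?T → r2=0x63

EXEC = [3,5,8,9,10]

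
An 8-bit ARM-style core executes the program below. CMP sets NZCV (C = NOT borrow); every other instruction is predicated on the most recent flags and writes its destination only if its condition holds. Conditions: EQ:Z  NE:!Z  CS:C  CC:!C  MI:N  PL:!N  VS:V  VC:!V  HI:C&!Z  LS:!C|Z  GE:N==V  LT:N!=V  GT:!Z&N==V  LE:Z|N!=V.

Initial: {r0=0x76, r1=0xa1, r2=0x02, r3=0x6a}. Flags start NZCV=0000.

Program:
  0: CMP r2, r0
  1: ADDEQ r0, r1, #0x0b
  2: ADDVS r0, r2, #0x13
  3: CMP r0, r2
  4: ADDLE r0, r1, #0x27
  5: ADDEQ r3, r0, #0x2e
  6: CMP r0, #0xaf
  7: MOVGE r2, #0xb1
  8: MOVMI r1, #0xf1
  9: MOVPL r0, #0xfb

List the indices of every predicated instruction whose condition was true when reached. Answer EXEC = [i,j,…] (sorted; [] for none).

0: ✓ CMP  NZCV=1000
1: · ADDEQ
2: · ADDVS
3: ✓ CMP  NZCV=0010
4: · ADDLE
5: · ADDEQ
6: ✓ CMP  NZCV=1001
7: ✓ MOVGE  r2←0xb1
8: ✓ MOVMI  r1←0xf1
9: · MOVPL

EXEC = [7,8]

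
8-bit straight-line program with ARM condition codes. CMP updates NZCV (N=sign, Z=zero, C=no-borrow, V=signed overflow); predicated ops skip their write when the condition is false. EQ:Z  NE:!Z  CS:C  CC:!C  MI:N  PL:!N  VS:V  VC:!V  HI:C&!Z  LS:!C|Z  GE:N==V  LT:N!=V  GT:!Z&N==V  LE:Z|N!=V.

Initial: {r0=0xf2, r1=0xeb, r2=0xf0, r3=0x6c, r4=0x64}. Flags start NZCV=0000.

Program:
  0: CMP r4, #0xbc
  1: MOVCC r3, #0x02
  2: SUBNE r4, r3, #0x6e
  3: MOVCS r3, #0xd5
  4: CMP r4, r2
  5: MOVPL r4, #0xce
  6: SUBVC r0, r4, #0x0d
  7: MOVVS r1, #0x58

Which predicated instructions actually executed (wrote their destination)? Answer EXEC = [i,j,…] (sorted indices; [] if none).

[0] flags=1001 → (cmp)
[1] flags=1001 CC?T → r3=0x02
[2] flags=1001 NE?T → r4=0x94
[3] flags=1001 CS?F → skip
[4] flags=1000 → (cmp)
[5] flags=1000 PL?F → skip
[6] flags=1000 VC?T → r0=0x87
[7] flags=1000 VS?F → skip

EXEC = [1,2,6]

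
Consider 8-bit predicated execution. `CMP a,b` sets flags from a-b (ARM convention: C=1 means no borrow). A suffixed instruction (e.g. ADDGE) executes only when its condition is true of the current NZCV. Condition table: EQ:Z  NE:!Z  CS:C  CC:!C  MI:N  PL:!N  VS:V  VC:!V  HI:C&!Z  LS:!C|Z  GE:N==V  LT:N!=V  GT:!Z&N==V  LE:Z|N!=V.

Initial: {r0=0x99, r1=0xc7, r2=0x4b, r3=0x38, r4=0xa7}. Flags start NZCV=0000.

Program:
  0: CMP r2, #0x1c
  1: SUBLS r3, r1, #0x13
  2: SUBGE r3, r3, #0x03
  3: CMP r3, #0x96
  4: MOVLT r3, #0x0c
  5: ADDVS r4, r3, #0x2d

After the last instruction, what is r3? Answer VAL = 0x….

0: ✓ CMP  NZCV=0010
1: · SUBLS
2: ✓ SUBGE  r3←0x35
3: ✓ CMP  NZCV=1001
4: · MOVLT
5: ✓ ADDVS  r4←0x62

VAL = 0x35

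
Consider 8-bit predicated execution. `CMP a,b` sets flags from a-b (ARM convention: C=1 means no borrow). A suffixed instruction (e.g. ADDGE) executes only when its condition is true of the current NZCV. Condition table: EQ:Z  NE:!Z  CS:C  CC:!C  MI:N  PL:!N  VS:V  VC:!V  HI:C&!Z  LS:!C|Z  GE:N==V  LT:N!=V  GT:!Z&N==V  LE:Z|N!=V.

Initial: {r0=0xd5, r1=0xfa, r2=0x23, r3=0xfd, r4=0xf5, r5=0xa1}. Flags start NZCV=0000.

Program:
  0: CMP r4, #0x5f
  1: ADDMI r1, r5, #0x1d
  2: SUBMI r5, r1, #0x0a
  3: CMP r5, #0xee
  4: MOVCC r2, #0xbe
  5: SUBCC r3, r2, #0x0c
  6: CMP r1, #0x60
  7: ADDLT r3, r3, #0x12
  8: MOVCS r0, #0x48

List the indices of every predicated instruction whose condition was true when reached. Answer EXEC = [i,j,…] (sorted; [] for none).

EXEC = [1,2,4,5,7,8]

[0] flags=1010 → (cmp)
[1] flags=1010 MI?T → r1=0xbe
[2] flags=1010 MI?T → r5=0xb4
[3] flags=1000 → (cmp)
[4] flags=1000 CC?T → r2=0xbe
[5] flags=1000 CC?T → r3=0xb2
[6] flags=0011 → (cmp)
[7] flags=0011 LT?T → r3=0xc4
[8] flags=0011 CS?T → r0=0x48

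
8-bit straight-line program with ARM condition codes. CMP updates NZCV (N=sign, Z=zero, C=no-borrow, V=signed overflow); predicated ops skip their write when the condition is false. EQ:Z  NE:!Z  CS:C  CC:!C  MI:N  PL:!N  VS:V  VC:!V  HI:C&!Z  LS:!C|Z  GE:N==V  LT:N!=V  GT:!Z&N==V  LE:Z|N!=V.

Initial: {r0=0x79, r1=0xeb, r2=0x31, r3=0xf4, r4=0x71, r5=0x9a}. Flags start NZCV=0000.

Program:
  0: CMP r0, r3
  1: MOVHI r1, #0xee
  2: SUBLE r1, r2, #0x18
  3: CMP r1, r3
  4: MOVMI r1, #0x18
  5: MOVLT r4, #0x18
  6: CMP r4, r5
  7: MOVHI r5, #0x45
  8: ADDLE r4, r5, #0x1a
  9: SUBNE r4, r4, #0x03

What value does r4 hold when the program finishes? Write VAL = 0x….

0: ✓ CMP  NZCV=1001
1: · MOVHI
2: · SUBLE
3: ✓ CMP  NZCV=1000
4: ✓ MOVMI  r1←0x18
5: ✓ MOVLT  r4←0x18
6: ✓ CMP  NZCV=0000
7: · MOVHI
8: · ADDLE
9: ✓ SUBNE  r4←0x15

VAL = 0x15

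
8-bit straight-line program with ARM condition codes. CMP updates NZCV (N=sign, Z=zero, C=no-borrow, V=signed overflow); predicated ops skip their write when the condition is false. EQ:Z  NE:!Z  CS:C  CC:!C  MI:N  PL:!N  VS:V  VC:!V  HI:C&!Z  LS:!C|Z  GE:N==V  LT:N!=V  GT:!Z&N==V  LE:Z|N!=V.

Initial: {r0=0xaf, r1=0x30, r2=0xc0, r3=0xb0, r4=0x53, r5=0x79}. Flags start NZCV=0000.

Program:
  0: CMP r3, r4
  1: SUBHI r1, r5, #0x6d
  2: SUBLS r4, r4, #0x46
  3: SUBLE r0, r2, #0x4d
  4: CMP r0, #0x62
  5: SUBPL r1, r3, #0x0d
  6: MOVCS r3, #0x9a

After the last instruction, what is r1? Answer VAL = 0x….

[0] flags=0011 → (cmp)
[1] flags=0011 HI?T → r1=0x0c
[2] flags=0011 LS?F → skip
[3] flags=0011 LE?T → r0=0x73
[4] flags=0010 → (cmp)
[5] flags=0010 PL?T → r1=0xa3
[6] flags=0010 CS?T → r3=0x9a

VAL = 0xa3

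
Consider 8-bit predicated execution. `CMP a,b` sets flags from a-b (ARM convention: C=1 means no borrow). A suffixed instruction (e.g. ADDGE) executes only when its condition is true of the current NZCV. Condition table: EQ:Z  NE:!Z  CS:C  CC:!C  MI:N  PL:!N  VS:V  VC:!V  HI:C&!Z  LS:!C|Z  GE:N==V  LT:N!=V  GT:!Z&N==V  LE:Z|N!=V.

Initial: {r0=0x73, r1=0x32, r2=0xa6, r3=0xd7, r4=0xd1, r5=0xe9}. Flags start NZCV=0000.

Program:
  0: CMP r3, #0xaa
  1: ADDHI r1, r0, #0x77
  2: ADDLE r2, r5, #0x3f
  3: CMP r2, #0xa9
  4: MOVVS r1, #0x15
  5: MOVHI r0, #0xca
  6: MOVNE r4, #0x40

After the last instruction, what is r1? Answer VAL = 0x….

0: ✓ CMP  NZCV=0010
1: ✓ ADDHI  r1←0xea
2: · ADDLE
3: ✓ CMP  NZCV=1000
4: · MOVVS
5: · MOVHI
6: ✓ MOVNE  r4←0x40

VAL = 0xea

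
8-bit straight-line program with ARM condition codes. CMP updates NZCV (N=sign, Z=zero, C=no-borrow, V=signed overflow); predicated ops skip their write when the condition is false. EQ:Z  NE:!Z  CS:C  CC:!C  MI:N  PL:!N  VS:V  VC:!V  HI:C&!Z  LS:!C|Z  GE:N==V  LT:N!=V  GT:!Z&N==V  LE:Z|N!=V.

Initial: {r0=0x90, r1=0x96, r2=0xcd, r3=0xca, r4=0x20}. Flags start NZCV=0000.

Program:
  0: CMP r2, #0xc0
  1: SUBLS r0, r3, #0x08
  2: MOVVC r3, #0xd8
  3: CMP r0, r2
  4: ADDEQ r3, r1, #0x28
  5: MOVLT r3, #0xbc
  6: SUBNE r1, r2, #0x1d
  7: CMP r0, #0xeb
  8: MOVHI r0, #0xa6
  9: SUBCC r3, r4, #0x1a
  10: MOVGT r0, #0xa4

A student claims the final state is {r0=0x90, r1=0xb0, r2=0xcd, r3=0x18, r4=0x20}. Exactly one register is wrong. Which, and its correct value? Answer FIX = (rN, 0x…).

FIX = (r3, 0x06)

0: ✓ CMP  NZCV=0010
1: · SUBLS
2: ✓ MOVVC  r3←0xd8
3: ✓ CMP  NZCV=1000
4: · ADDEQ
5: ✓ MOVLT  r3←0xbc
6: ✓ SUBNE  r1←0xb0
7: ✓ CMP  NZCV=1000
8: · MOVHI
9: ✓ SUBCC  r3←0x06
10: · MOVGT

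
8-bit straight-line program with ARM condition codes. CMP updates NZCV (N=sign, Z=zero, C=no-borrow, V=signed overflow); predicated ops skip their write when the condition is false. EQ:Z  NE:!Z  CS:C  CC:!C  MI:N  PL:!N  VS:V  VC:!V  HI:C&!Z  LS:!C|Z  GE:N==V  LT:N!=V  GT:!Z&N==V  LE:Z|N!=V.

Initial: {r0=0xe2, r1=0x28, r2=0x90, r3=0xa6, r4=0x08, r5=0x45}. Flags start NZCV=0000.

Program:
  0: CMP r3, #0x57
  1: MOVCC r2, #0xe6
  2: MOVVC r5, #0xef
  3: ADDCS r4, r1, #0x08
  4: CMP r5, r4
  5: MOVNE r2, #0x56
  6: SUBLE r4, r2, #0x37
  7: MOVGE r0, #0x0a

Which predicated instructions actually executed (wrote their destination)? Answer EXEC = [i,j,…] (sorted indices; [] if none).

EXEC = [3,5,7]

[0] flags=0011 → (cmp)
[1] flags=0011 CC?F → skip
[2] flags=0011 VC?F → skip
[3] flags=0011 CS?T → r4=0x30
[4] flags=0010 → (cmp)
[5] flags=0010 NE?T → r2=0x56
[6] flags=0010 LE?F → skip
[7] flags=0010 GE?T → r0=0x0a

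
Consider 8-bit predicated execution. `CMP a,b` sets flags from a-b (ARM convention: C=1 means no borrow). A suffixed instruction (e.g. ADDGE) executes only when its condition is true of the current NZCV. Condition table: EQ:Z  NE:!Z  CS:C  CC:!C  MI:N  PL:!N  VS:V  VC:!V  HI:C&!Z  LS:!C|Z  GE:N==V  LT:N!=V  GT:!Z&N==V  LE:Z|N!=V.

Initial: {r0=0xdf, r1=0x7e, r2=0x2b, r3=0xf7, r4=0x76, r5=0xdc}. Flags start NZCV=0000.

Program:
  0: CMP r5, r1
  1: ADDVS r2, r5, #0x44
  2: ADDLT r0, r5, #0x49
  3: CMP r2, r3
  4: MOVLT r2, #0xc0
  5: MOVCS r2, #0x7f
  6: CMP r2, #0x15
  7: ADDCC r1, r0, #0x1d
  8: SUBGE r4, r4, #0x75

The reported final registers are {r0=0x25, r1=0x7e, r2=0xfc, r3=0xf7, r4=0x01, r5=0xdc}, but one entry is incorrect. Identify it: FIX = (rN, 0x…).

FIX = (r2, 0x20)

0: ✓ CMP  NZCV=0011
1: ✓ ADDVS  r2←0x20
2: ✓ ADDLT  r0←0x25
3: ✓ CMP  NZCV=0000
4: · MOVLT
5: · MOVCS
6: ✓ CMP  NZCV=0010
7: · ADDCC
8: ✓ SUBGE  r4←0x01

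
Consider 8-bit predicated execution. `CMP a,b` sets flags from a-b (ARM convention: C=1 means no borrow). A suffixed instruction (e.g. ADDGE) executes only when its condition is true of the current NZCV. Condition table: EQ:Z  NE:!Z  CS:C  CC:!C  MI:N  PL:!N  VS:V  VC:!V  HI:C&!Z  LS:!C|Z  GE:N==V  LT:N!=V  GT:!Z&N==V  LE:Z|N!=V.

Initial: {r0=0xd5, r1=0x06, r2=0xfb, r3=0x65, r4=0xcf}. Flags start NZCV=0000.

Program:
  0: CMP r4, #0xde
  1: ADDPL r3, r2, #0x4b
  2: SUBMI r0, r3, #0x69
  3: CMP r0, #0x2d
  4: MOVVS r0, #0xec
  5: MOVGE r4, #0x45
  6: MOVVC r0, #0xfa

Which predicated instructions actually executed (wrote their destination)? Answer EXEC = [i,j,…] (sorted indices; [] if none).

EXEC = [2,6]

[0] flags=1000 → (cmp)
[1] flags=1000 PL?F → skip
[2] flags=1000 MI?T → r0=0xfc
[3] flags=1010 → (cmp)
[4] flags=1010 VS?F → skip
[5] flags=1010 GE?F → skip
[6] flags=1010 VC?T → r0=0xfa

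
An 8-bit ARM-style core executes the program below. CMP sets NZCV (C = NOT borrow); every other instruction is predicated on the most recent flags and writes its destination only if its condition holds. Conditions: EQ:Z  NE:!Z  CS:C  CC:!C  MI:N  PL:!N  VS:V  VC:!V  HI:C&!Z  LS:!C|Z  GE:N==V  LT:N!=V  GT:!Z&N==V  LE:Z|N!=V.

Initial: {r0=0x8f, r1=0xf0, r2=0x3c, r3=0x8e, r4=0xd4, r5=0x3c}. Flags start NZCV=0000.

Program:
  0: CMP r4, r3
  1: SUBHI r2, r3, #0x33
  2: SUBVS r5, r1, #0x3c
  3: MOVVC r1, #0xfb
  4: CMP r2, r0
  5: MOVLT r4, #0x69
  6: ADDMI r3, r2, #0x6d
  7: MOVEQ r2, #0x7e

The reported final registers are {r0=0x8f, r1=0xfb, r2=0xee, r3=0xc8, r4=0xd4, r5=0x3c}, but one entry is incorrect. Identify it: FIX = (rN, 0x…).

FIX = (r2, 0x5b)

[0] flags=0010 → (cmp)
[1] flags=0010 HI?T → r2=0x5b
[2] flags=0010 VS?F → skip
[3] flags=0010 VC?T → r1=0xfb
[4] flags=1001 → (cmp)
[5] flags=1001 LT?F → skip
[6] flags=1001 MI?T → r3=0xc8
[7] flags=1001 EQ?F → skip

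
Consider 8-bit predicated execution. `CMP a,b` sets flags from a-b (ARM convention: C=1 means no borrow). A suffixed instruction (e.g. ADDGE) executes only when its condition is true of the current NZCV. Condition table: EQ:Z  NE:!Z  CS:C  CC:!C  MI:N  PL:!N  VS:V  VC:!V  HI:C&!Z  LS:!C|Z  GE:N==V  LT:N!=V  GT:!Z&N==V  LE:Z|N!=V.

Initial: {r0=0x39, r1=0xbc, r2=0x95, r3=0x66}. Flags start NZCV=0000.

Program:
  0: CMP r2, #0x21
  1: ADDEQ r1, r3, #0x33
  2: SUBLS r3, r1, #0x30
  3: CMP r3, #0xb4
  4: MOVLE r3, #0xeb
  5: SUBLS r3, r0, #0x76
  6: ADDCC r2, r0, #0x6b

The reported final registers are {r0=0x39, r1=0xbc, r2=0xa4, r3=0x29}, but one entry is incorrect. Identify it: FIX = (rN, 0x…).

[0] flags=0011 → (cmp)
[1] flags=0011 EQ?F → skip
[2] flags=0011 LS?F → skip
[3] flags=1001 → (cmp)
[4] flags=1001 LE?F → skip
[5] flags=1001 LS?T → r3=0xc3
[6] flags=1001 CC?T → r2=0xa4

FIX = (r3, 0xc3)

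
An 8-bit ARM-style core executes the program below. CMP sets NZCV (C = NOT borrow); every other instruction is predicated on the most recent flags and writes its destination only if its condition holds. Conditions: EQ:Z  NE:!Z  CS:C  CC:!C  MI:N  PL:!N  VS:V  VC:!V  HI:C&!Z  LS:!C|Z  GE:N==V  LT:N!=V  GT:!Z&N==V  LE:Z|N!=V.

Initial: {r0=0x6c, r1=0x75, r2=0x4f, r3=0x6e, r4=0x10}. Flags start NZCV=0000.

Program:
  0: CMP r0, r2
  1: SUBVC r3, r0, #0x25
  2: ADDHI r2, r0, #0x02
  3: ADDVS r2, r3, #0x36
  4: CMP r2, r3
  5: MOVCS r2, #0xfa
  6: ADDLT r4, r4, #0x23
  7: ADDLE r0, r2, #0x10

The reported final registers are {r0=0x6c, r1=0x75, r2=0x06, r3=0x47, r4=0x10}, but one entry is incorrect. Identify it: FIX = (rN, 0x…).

0: ✓ CMP  NZCV=0010
1: ✓ SUBVC  r3←0x47
2: ✓ ADDHI  r2←0x6e
3: · ADDVS
4: ✓ CMP  NZCV=0010
5: ✓ MOVCS  r2←0xfa
6: · ADDLT
7: · ADDLE

FIX = (r2, 0xfa)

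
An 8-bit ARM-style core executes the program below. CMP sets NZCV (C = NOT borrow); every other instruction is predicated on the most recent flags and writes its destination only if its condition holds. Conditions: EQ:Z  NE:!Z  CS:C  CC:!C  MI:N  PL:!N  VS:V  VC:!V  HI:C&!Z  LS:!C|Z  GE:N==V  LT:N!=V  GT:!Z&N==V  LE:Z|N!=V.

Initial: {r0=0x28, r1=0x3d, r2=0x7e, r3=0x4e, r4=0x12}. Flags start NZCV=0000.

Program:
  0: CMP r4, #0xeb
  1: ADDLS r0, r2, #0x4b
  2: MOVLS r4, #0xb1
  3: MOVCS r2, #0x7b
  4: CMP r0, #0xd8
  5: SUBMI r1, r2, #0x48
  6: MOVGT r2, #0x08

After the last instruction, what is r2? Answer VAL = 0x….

VAL = 0x7e

[0] flags=0000 → (cmp)
[1] flags=0000 LS?T → r0=0xc9
[2] flags=0000 LS?T → r4=0xb1
[3] flags=0000 CS?F → skip
[4] flags=1000 → (cmp)
[5] flags=1000 MI?T → r1=0x36
[6] flags=1000 GT?F → skip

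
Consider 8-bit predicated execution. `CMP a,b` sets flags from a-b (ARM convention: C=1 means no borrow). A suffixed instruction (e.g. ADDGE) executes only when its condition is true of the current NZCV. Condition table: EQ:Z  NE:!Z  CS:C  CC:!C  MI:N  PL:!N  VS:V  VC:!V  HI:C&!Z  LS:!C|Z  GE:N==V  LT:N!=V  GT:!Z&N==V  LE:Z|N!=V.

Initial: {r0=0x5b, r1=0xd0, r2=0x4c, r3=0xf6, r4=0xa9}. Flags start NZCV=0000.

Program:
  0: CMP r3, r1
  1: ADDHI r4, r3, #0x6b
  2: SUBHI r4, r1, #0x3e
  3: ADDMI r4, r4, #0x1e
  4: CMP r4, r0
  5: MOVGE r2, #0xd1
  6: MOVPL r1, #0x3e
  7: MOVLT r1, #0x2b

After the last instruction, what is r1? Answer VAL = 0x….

VAL = 0x2b

0: ✓ CMP  NZCV=0010
1: ✓ ADDHI  r4←0x61
2: ✓ SUBHI  r4←0x92
3: · ADDMI
4: ✓ CMP  NZCV=0011
5: · MOVGE
6: ✓ MOVPL  r1←0x3e
7: ✓ MOVLT  r1←0x2b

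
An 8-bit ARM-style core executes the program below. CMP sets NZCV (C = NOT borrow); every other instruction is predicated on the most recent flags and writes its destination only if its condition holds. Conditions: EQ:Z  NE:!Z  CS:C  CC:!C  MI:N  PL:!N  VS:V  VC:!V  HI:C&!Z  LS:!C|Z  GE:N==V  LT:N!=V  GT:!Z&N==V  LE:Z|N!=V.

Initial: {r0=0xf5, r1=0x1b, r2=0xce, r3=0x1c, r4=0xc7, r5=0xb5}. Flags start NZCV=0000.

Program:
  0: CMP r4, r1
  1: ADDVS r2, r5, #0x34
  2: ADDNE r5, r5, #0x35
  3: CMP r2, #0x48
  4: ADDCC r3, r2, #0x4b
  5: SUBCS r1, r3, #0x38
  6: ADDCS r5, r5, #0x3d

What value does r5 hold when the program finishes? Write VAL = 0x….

VAL = 0x27

[0] flags=1010 → (cmp)
[1] flags=1010 VS?F → skip
[2] flags=1010 NE?T → r5=0xea
[3] flags=1010 → (cmp)
[4] flags=1010 CC?F → skip
[5] flags=1010 CS?T → r1=0xe4
[6] flags=1010 CS?T → r5=0x27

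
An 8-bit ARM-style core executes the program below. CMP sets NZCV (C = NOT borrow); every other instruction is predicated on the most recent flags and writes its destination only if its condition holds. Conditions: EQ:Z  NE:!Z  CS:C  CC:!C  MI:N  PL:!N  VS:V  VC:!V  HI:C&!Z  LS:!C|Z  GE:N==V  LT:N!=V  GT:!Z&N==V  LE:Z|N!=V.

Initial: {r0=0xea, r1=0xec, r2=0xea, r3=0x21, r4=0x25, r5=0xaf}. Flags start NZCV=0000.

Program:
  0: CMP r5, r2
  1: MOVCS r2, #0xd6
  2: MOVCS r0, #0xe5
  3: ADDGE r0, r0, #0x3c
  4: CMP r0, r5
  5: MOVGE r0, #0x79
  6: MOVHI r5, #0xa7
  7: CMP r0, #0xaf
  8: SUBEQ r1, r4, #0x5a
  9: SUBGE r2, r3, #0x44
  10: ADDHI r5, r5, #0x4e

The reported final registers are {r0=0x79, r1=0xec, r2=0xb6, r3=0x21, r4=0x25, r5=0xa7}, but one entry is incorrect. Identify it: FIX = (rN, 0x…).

FIX = (r2, 0xdd)

[0] flags=1000 → (cmp)
[1] flags=1000 CS?F → skip
[2] flags=1000 CS?F → skip
[3] flags=1000 GE?F → skip
[4] flags=0010 → (cmp)
[5] flags=0010 GE?T → r0=0x79
[6] flags=0010 HI?T → r5=0xa7
[7] flags=1001 → (cmp)
[8] flags=1001 EQ?F → skip
[9] flags=1001 GE?T → r2=0xdd
[10] flags=1001 HI?F → skip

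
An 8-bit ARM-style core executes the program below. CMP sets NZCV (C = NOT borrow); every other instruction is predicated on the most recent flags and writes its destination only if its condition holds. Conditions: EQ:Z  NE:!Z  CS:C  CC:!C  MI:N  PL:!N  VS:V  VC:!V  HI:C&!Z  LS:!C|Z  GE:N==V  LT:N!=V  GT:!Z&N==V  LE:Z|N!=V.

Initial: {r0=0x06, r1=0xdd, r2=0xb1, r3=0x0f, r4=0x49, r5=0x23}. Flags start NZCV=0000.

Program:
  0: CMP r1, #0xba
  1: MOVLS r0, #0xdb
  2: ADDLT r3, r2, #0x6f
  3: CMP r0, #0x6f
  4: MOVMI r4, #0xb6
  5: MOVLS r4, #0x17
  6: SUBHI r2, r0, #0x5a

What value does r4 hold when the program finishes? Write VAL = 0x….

VAL = 0x17

0: ✓ CMP  NZCV=0010
1: · MOVLS
2: · ADDLT
3: ✓ CMP  NZCV=1000
4: ✓ MOVMI  r4←0xb6
5: ✓ MOVLS  r4←0x17
6: · SUBHI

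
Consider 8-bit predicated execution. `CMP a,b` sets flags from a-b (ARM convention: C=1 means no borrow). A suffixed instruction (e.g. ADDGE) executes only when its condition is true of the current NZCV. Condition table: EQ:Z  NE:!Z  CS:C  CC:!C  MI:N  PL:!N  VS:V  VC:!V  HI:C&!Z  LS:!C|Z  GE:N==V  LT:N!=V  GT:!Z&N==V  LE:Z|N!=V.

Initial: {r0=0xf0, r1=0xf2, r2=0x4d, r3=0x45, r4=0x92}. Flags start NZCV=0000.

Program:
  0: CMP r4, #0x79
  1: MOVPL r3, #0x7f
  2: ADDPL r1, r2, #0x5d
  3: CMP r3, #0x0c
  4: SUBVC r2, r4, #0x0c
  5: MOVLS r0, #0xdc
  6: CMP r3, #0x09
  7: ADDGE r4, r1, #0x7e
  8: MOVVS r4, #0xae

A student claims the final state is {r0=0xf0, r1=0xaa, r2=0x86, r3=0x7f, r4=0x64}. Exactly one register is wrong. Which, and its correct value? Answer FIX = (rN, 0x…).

FIX = (r4, 0x28)

0: ✓ CMP  NZCV=0011
1: ✓ MOVPL  r3←0x7f
2: ✓ ADDPL  r1←0xaa
3: ✓ CMP  NZCV=0010
4: ✓ SUBVC  r2←0x86
5: · MOVLS
6: ✓ CMP  NZCV=0010
7: ✓ ADDGE  r4←0x28
8: · MOVVS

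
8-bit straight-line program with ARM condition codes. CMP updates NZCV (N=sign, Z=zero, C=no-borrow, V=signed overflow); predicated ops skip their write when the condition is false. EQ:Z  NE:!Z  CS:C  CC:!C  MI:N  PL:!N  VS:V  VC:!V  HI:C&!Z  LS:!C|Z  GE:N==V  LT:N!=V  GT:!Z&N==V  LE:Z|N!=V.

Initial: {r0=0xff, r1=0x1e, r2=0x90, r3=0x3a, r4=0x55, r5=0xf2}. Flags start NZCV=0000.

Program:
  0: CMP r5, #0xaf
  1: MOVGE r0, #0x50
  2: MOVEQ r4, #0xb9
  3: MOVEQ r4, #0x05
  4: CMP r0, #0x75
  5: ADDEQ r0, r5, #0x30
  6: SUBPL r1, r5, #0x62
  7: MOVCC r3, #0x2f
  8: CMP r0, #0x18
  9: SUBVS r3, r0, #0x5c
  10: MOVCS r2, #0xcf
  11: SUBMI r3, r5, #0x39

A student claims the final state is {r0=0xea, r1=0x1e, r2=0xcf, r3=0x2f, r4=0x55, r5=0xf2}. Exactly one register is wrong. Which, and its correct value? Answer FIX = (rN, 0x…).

[0] flags=0010 → (cmp)
[1] flags=0010 GE?T → r0=0x50
[2] flags=0010 EQ?F → skip
[3] flags=0010 EQ?F → skip
[4] flags=1000 → (cmp)
[5] flags=1000 EQ?F → skip
[6] flags=1000 PL?F → skip
[7] flags=1000 CC?T → r3=0x2f
[8] flags=0010 → (cmp)
[9] flags=0010 VS?F → skip
[10] flags=0010 CS?T → r2=0xcf
[11] flags=0010 MI?F → skip

FIX = (r0, 0x50)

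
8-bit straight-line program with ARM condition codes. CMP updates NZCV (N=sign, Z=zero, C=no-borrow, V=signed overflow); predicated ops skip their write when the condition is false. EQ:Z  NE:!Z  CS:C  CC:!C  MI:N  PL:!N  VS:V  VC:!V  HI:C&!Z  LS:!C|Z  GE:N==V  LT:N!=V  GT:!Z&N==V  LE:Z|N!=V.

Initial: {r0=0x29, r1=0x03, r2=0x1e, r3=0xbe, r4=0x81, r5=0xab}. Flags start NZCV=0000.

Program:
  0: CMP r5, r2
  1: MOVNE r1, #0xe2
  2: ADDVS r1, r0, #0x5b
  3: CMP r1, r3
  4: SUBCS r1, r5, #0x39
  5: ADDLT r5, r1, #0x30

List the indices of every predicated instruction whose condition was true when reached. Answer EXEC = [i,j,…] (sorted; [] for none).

EXEC = [1,4]

[0] flags=1010 → (cmp)
[1] flags=1010 NE?T → r1=0xe2
[2] flags=1010 VS?F → skip
[3] flags=0010 → (cmp)
[4] flags=0010 CS?T → r1=0x72
[5] flags=0010 LT?F → skip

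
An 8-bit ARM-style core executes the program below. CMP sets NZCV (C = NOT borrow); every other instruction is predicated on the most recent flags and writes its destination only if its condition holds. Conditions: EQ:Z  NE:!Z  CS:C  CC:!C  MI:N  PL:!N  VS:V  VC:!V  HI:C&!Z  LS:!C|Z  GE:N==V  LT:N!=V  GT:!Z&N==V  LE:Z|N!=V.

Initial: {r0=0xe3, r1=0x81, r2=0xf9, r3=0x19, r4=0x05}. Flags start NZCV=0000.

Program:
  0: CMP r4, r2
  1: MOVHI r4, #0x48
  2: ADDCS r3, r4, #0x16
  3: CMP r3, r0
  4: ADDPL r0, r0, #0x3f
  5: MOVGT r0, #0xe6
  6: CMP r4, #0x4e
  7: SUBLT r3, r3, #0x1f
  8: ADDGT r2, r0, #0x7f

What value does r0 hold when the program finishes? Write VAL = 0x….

VAL = 0xe6

0: ✓ CMP  NZCV=0000
1: · MOVHI
2: · ADDCS
3: ✓ CMP  NZCV=0000
4: ✓ ADDPL  r0←0x22
5: ✓ MOVGT  r0←0xe6
6: ✓ CMP  NZCV=1000
7: ✓ SUBLT  r3←0xfa
8: · ADDGT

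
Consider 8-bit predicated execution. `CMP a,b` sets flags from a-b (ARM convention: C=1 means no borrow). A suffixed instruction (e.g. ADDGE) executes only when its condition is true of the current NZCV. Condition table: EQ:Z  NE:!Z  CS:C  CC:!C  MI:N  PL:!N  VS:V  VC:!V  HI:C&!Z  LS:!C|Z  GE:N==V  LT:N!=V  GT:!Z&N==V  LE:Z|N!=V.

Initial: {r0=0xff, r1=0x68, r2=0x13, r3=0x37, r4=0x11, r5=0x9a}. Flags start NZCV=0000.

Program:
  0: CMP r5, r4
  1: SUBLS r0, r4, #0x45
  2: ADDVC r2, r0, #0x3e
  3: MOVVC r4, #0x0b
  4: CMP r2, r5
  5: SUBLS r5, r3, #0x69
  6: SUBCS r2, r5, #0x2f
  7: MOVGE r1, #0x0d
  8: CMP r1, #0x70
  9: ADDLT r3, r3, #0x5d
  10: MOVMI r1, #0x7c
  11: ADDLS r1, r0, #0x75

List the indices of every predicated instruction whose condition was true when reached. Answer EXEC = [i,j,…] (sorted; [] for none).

EXEC = [2,3,5,7,9,10,11]

0: ✓ CMP  NZCV=1010
1: · SUBLS
2: ✓ ADDVC  r2←0x3d
3: ✓ MOVVC  r4←0x0b
4: ✓ CMP  NZCV=1001
5: ✓ SUBLS  r5←0xce
6: · SUBCS
7: ✓ MOVGE  r1←0x0d
8: ✓ CMP  NZCV=1000
9: ✓ ADDLT  r3←0x94
10: ✓ MOVMI  r1←0x7c
11: ✓ ADDLS  r1←0x74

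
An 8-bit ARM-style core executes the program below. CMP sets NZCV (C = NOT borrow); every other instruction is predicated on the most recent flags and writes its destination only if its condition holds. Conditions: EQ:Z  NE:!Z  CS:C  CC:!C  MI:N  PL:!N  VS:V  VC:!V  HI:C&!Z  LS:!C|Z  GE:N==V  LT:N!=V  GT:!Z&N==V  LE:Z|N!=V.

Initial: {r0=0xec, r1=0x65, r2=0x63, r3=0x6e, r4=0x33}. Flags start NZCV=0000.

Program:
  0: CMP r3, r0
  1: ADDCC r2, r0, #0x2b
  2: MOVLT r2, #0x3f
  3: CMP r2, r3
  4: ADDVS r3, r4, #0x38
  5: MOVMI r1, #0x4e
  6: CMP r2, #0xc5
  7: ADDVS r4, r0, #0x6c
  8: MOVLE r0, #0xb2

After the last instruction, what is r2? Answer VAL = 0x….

[0] flags=1001 → (cmp)
[1] flags=1001 CC?T → r2=0x17
[2] flags=1001 LT?F → skip
[3] flags=1000 → (cmp)
[4] flags=1000 VS?F → skip
[5] flags=1000 MI?T → r1=0x4e
[6] flags=0000 → (cmp)
[7] flags=0000 VS?F → skip
[8] flags=0000 LE?F → skip

VAL = 0x17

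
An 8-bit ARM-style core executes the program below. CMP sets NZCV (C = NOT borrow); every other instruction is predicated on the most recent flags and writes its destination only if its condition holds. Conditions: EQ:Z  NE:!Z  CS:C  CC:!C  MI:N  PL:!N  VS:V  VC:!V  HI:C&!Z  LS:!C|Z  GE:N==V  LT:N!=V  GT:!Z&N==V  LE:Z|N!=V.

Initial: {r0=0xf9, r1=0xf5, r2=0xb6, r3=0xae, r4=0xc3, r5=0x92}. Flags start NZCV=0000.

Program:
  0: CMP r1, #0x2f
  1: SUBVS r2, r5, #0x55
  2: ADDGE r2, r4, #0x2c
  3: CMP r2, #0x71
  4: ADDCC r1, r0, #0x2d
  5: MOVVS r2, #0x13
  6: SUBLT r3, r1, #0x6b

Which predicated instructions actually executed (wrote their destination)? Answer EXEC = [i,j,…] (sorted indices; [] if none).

[0] flags=1010 → (cmp)
[1] flags=1010 VS?F → skip
[2] flags=1010 GE?F → skip
[3] flags=0011 → (cmp)
[4] flags=0011 CC?F → skip
[5] flags=0011 VS?T → r2=0x13
[6] flags=0011 LT?T → r3=0x8a

EXEC = [5,6]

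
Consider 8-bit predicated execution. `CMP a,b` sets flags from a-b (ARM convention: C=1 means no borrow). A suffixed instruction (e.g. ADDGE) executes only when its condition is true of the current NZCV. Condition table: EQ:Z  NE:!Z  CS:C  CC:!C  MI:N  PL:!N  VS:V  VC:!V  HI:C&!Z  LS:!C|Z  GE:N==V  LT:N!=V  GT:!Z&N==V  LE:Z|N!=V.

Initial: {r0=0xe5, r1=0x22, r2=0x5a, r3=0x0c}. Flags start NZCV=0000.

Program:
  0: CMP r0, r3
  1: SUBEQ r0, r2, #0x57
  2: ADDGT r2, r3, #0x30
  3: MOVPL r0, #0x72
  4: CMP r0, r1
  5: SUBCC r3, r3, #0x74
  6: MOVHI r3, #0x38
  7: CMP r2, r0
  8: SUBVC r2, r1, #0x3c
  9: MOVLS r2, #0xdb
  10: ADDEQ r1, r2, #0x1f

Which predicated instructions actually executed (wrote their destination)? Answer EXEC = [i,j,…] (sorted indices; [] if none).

EXEC = [6,8,9]

0: ✓ CMP  NZCV=1010
1: · SUBEQ
2: · ADDGT
3: · MOVPL
4: ✓ CMP  NZCV=1010
5: · SUBCC
6: ✓ MOVHI  r3←0x38
7: ✓ CMP  NZCV=0000
8: ✓ SUBVC  r2←0xe6
9: ✓ MOVLS  r2←0xdb
10: · ADDEQ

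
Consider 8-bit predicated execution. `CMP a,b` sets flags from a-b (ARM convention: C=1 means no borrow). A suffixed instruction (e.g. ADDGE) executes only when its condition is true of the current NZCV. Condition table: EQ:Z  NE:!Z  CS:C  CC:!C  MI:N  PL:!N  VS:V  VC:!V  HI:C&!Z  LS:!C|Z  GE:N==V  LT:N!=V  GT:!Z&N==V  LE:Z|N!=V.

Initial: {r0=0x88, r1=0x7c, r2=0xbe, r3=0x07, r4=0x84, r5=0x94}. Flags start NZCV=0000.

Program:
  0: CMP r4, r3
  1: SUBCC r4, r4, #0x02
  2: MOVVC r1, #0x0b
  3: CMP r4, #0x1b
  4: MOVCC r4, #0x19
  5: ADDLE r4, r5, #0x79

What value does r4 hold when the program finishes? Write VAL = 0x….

VAL = 0x0d

0: ✓ CMP  NZCV=0011
1: · SUBCC
2: · MOVVC
3: ✓ CMP  NZCV=0011
4: · MOVCC
5: ✓ ADDLE  r4←0x0d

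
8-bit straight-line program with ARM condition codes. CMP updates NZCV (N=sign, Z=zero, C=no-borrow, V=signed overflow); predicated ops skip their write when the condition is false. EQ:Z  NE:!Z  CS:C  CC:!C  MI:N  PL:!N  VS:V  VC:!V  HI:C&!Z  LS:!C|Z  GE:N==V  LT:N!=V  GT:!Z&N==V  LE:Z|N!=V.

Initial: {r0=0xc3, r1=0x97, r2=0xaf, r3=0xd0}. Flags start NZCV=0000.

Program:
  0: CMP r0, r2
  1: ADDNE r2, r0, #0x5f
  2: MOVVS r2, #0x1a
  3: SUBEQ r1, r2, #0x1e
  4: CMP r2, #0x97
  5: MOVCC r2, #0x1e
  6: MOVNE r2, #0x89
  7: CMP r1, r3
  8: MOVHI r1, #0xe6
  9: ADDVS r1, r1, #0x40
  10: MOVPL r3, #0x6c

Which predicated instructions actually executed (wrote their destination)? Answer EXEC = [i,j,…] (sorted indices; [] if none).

[0] flags=0010 → (cmp)
[1] flags=0010 NE?T → r2=0x22
[2] flags=0010 VS?F → skip
[3] flags=0010 EQ?F → skip
[4] flags=1001 → (cmp)
[5] flags=1001 CC?T → r2=0x1e
[6] flags=1001 NE?T → r2=0x89
[7] flags=1000 → (cmp)
[8] flags=1000 HI?F → skip
[9] flags=1000 VS?F → skip
[10] flags=1000 PL?F → skip

EXEC = [1,5,6]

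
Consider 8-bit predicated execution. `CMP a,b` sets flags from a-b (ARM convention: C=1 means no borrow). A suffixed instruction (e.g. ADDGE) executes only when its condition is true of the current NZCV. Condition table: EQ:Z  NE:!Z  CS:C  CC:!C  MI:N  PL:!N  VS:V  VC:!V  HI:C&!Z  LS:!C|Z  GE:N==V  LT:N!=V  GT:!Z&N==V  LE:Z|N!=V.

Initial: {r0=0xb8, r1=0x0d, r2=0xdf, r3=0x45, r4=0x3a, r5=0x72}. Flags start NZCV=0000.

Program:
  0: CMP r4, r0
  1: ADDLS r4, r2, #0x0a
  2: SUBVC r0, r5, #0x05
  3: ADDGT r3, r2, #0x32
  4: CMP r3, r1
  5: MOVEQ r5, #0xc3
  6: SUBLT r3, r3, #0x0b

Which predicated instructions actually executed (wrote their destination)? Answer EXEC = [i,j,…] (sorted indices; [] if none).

EXEC = [1,3]

0: ✓ CMP  NZCV=1001
1: ✓ ADDLS  r4←0xe9
2: · SUBVC
3: ✓ ADDGT  r3←0x11
4: ✓ CMP  NZCV=0010
5: · MOVEQ
6: · SUBLT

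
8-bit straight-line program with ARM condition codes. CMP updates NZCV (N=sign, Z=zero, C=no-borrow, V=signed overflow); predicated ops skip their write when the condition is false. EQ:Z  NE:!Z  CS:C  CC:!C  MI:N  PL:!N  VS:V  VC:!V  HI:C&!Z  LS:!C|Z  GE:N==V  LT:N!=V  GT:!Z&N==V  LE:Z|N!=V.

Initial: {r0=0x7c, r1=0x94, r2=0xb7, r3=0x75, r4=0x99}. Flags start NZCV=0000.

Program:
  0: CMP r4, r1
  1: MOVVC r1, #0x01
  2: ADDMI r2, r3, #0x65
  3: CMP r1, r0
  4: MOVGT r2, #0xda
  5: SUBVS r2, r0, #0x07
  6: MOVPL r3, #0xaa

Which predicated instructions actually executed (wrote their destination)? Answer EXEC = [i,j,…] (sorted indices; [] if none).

EXEC = [1]

[0] flags=0010 → (cmp)
[1] flags=0010 VC?T → r1=0x01
[2] flags=0010 MI?F → skip
[3] flags=1000 → (cmp)
[4] flags=1000 GT?F → skip
[5] flags=1000 VS?F → skip
[6] flags=1000 PL?F → skip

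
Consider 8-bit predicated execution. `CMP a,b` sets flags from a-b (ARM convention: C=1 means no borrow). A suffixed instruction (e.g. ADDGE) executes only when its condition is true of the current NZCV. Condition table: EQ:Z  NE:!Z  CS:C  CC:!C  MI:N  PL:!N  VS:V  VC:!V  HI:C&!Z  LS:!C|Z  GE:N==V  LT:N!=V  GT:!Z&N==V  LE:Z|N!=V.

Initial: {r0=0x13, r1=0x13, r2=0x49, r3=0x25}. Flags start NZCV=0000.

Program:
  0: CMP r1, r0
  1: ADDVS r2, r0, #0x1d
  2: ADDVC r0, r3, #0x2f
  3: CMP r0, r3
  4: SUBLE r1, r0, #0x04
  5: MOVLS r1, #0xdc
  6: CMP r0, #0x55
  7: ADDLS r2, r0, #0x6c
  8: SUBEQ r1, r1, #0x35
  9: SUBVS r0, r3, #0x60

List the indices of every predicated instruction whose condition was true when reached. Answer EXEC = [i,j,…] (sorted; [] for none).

EXEC = [2,7]

[0] flags=0110 → (cmp)
[1] flags=0110 VS?F → skip
[2] flags=0110 VC?T → r0=0x54
[3] flags=0010 → (cmp)
[4] flags=0010 LE?F → skip
[5] flags=0010 LS?F → skip
[6] flags=1000 → (cmp)
[7] flags=1000 LS?T → r2=0xc0
[8] flags=1000 EQ?F → skip
[9] flags=1000 VS?F → skip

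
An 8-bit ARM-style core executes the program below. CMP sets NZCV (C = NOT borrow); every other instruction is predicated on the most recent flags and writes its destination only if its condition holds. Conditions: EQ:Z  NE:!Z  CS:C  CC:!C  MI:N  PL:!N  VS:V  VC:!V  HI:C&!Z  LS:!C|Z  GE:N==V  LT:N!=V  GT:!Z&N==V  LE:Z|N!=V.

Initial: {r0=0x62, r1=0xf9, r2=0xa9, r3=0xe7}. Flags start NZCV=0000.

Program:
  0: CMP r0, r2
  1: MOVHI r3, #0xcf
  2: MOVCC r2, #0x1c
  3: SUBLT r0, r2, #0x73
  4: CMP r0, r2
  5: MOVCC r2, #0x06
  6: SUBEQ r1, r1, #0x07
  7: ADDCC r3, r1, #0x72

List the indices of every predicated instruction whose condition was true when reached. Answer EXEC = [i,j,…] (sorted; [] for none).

[0] flags=1001 → (cmp)
[1] flags=1001 HI?F → skip
[2] flags=1001 CC?T → r2=0x1c
[3] flags=1001 LT?F → skip
[4] flags=0010 → (cmp)
[5] flags=0010 CC?F → skip
[6] flags=0010 EQ?F → skip
[7] flags=0010 CC?F → skip

EXEC = [2]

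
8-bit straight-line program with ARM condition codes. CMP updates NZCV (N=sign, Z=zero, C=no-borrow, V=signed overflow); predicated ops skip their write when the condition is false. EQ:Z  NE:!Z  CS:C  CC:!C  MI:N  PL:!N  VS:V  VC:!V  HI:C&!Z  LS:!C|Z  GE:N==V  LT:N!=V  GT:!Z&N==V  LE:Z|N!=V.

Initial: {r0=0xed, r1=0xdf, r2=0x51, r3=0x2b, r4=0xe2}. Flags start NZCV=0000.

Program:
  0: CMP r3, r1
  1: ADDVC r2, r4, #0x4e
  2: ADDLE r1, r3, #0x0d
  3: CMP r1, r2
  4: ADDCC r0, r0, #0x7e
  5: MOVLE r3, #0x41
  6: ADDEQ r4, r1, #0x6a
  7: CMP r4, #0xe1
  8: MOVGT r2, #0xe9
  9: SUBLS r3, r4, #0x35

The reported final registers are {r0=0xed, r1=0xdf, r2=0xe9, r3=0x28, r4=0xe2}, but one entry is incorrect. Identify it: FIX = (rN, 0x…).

0: ✓ CMP  NZCV=0000
1: ✓ ADDVC  r2←0x30
2: · ADDLE
3: ✓ CMP  NZCV=1010
4: · ADDCC
5: ✓ MOVLE  r3←0x41
6: · ADDEQ
7: ✓ CMP  NZCV=0010
8: ✓ MOVGT  r2←0xe9
9: · SUBLS

FIX = (r3, 0x41)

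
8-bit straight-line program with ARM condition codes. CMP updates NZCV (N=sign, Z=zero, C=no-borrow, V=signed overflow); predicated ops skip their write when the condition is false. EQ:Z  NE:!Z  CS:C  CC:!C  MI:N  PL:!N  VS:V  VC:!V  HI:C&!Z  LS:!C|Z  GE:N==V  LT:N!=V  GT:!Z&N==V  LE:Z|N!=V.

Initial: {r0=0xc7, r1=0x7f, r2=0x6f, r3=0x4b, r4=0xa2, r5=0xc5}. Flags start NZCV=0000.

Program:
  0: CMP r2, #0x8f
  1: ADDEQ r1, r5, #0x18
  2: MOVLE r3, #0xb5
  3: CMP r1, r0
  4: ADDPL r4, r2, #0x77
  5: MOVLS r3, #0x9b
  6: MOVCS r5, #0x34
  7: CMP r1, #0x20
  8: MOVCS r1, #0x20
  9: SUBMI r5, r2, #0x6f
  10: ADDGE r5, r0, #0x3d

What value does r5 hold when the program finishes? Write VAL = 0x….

[0] flags=1001 → (cmp)
[1] flags=1001 EQ?F → skip
[2] flags=1001 LE?F → skip
[3] flags=1001 → (cmp)
[4] flags=1001 PL?F → skip
[5] flags=1001 LS?T → r3=0x9b
[6] flags=1001 CS?F → skip
[7] flags=0010 → (cmp)
[8] flags=0010 CS?T → r1=0x20
[9] flags=0010 MI?F → skip
[10] flags=0010 GE?T → r5=0x04

VAL = 0x04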